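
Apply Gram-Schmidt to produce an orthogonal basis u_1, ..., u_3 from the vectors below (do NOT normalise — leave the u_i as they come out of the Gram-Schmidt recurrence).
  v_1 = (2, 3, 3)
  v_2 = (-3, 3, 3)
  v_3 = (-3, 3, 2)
Orthogonal basis:
  u_1 = (2, 3, 3)
  u_2 = (-45/11, 15/11, 15/11)
  u_3 = (0, 1/2, -1/2)

Apply the Gram-Schmidt recurrence
  u_1 = v_1
  u_i = v_i − Σ_{j<i} ((v_i · u_j) / (u_j · u_j)) · u_j.

Step by step this gives:
  u_1 = (2, 3, 3)
  u_2 = (-45/11, 15/11, 15/11)
  u_3 = (0, 1/2, -1/2)

Orthogonality check:
  u_2 · u_1 = 0 (should be 0)
  u_3 · u_1 = 0 (should be 0)
  u_3 · u_2 = 0 (should be 0)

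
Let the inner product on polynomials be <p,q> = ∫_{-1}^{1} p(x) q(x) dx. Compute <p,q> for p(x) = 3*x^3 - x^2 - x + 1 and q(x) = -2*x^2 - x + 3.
<p,q> = 44/15

Expand the product: p(x)·q(x) = -6*x^5 - x^4 + 12*x^3 - 4*x^2 - 4*x + 3.
∫_{-1}^{1} of each monomial x^k gives [2/(k+1) if k even, 0 if k odd]. Integrating term-by-term (or equivalently evaluating the antiderivative F(x) = -x^6 - x^5/5 + 3*x^4 - 4*x^3/3 - 2*x^2 + 3*x at the endpoints):
  F(1) − F(−1) = 22/15 − (-22/15) = 44/15.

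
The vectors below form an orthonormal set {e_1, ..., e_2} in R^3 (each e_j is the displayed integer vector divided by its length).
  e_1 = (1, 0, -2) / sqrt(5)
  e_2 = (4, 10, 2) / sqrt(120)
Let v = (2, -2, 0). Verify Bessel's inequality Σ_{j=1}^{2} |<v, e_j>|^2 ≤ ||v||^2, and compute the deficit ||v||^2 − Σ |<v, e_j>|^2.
Σ |<v, e_j>|^2 = 2; ||v||^2 = 8; deficit = 6

Write each e_j = u_j / sqrt(<u_j, u_j>) where u_j is the displayed integer vector. Then <v, e_j> = <v, u_j> / sqrt(<u_j, u_j>), so |<v, e_j>|^2 = <v, u_j>^2 / <u_j, u_j>.
Coefficients: <v, e_1> = 2/sqrt(5), <v, e_2> = -12/sqrt(120).
Square and sum: Σ |<v, e_j>|^2 = 2.
Compute ||v||^2 = v·v = 8.
Deficit = 8 − 2 = 6 ≥ 0, confirming Bessel's inequality. (The deficit equals ||v − Σ <v,e_j> e_j||^2, the squared distance from v to span{e_j}.)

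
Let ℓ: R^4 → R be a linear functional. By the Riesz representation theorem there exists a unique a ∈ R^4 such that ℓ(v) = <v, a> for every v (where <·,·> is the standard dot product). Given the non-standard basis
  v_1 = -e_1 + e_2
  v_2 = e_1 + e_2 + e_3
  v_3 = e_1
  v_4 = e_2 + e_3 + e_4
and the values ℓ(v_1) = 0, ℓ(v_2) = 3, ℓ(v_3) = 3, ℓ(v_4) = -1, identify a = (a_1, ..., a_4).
a = (3, 3, -3, -1)

Write a = (a_1, ..., a_4) in the standard basis. For each basis vector v_i, ℓ(v_i) = <v_i, a> is a linear equation in the a_j's. Collect the n equations into a matrix system V a = ℓ, where row i of V is v_i (expressed in the standard basis). Since V is invertible (lower-triangular with 1s on the diagonal, up to permutation), solve by back-substitution:
  V =
[[-1, 1, 0, 0],
 [1, 1, 1, 0],
 [1, 0, 0, 0],
 [0, 1, 1, 1]]
  V a = (0, 3, 3, -1)
Solving gives a = (3, 3, -3, -1).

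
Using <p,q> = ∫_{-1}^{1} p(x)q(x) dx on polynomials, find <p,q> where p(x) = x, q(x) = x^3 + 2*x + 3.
<p,q> = 26/15

Expand the product: p(x)·q(x) = x^4 + 2*x^2 + 3*x.
∫_{-1}^{1} of each monomial x^k gives [2/(k+1) if k even, 0 if k odd]. Integrating term-by-term (or equivalently evaluating the antiderivative F(x) = x^5/5 + 2*x^3/3 + 3*x^2/2 at the endpoints):
  F(1) − F(−1) = 71/30 − (19/30) = 26/15.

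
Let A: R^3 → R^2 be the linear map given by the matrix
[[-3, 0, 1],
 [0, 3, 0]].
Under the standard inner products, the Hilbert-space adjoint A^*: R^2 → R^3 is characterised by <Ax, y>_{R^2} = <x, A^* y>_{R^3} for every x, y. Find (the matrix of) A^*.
A^* = A^T =
[[-3, 0],
 [0, 3],
 [1, 0]]

For real matrices with standard dot products, the defining identity <Ax, y> = <x, A^* y> gives (Ax)^T y = x^T (A^*) y, i.e. x^T A^T y = x^T (A^*) y. Since this holds for all x, y, we must have A^* = A^T. Therefore
A^* =
[[-3, 0],
 [0, 3],
 [1, 0]].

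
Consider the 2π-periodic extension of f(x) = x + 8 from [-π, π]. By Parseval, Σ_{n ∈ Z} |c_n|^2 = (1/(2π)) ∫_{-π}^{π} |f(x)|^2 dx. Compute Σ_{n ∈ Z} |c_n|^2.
Σ |c_n|^2 = π^2/3 + 64

Expand and integrate term by term over [-π, π]:
  ∫ (x)^2 dx = 1·(2π^3/3); ∫ 2·1·(8)·x dx = 0 (odd integrand); ∫ 8^2 dx = 64·2π.
So (1/(2π)) ∫_{-π}^{π} (x + 8)^2 dx = 1π^2/3 + 64 = π^2/3 + 64.
Parseval ⇒ Σ |c_n|^2 = π^2/3 + 64.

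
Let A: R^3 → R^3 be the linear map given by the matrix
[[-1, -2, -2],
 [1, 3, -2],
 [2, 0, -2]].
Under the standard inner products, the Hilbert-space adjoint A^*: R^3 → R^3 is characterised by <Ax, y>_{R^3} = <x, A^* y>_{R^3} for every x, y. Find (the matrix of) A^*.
A^* = A^T =
[[-1, 1, 2],
 [-2, 3, 0],
 [-2, -2, -2]]

For real matrices with standard dot products, the defining identity <Ax, y> = <x, A^* y> gives (Ax)^T y = x^T (A^*) y, i.e. x^T A^T y = x^T (A^*) y. Since this holds for all x, y, we must have A^* = A^T. Therefore
A^* =
[[-1, 1, 2],
 [-2, 3, 0],
 [-2, -2, -2]].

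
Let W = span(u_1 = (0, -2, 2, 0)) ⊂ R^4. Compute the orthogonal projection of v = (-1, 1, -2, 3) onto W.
proj_W(v) = (0, 3/2, -3/2, 0)

Set up U = [u_1 | ... | u_1] ∈ R^(4×1). The projector onto W = col(U) is P = U (U^T U)^(-1) U^T.
Compute U^T U =
  [8],
and U^T v = (-6).
Solve U^T U · c = U^T v for the coefficients: c = (-3/4). The projection is proj_W(v) = U c.
Check: (v - proj_W(v)) · u_1 = 0  (should be 0).
Result: proj_W(v) = (0, 3/2, -3/2, 0).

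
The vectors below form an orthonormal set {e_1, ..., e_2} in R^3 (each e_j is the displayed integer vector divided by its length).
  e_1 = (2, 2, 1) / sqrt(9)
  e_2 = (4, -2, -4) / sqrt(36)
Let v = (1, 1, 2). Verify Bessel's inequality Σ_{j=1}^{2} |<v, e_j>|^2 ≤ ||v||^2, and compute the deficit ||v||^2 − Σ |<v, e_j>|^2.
Σ |<v, e_j>|^2 = 5; ||v||^2 = 6; deficit = 1

Write each e_j = u_j / sqrt(<u_j, u_j>) where u_j is the displayed integer vector. Then <v, e_j> = <v, u_j> / sqrt(<u_j, u_j>), so |<v, e_j>|^2 = <v, u_j>^2 / <u_j, u_j>.
Coefficients: <v, e_1> = 6/sqrt(9), <v, e_2> = -6/sqrt(36).
Square and sum: Σ |<v, e_j>|^2 = 5.
Compute ||v||^2 = v·v = 6.
Deficit = 6 − 5 = 1 ≥ 0, confirming Bessel's inequality. (The deficit equals ||v − Σ <v,e_j> e_j||^2, the squared distance from v to span{e_j}.)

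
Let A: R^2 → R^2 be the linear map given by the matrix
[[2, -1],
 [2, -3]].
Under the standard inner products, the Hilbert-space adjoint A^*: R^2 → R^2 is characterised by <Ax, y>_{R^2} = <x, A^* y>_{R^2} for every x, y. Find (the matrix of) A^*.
A^* = A^T =
[[2, 2],
 [-1, -3]]

For real matrices with standard dot products, the defining identity <Ax, y> = <x, A^* y> gives (Ax)^T y = x^T (A^*) y, i.e. x^T A^T y = x^T (A^*) y. Since this holds for all x, y, we must have A^* = A^T. Therefore
A^* =
[[2, 2],
 [-1, -3]].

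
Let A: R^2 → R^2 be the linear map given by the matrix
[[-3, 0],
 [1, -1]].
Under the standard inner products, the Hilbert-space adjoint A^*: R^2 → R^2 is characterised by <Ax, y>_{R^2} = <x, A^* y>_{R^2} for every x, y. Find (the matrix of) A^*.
A^* = A^T =
[[-3, 1],
 [0, -1]]

For real matrices with standard dot products, the defining identity <Ax, y> = <x, A^* y> gives (Ax)^T y = x^T (A^*) y, i.e. x^T A^T y = x^T (A^*) y. Since this holds for all x, y, we must have A^* = A^T. Therefore
A^* =
[[-3, 1],
 [0, -1]].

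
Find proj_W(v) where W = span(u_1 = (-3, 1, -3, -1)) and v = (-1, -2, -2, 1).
proj_W(v) = (-9/10, 3/10, -9/10, -3/10)

Set up U = [u_1 | ... | u_1] ∈ R^(4×1). The projector onto W = col(U) is P = U (U^T U)^(-1) U^T.
Compute U^T U =
  [20],
and U^T v = (6).
Solve U^T U · c = U^T v for the coefficients: c = (3/10). The projection is proj_W(v) = U c.
Check: (v - proj_W(v)) · u_1 = 0  (should be 0).
Result: proj_W(v) = (-9/10, 3/10, -9/10, -3/10).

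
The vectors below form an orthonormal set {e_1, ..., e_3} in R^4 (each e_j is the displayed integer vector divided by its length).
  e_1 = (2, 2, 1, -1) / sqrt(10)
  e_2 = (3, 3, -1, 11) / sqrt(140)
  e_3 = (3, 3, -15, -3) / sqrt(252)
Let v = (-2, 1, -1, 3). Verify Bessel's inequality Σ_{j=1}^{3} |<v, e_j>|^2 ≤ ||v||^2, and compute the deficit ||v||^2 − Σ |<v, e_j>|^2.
Σ |<v, e_j>|^2 = 21/2; ||v||^2 = 15; deficit = 9/2

Write each e_j = u_j / sqrt(<u_j, u_j>) where u_j is the displayed integer vector. Then <v, e_j> = <v, u_j> / sqrt(<u_j, u_j>), so |<v, e_j>|^2 = <v, u_j>^2 / <u_j, u_j>.
Coefficients: <v, e_1> = -6/sqrt(10), <v, e_2> = 31/sqrt(140), <v, e_3> = 3/sqrt(252).
Square and sum: Σ |<v, e_j>|^2 = 21/2.
Compute ||v||^2 = v·v = 15.
Deficit = 15 − 21/2 = 9/2 ≥ 0, confirming Bessel's inequality. (The deficit equals ||v − Σ <v,e_j> e_j||^2, the squared distance from v to span{e_j}.)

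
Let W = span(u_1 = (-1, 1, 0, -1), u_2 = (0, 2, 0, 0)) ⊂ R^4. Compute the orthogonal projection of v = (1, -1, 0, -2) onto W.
proj_W(v) = (-1/2, -1, 0, -1/2)

Set up U = [u_1 | ... | u_2] ∈ R^(4×2). The projector onto W = col(U) is P = U (U^T U)^(-1) U^T.
Compute U^T U =
  [3, 2]
  [2, 4],
and U^T v = (0, -2).
Solve U^T U · c = U^T v for the coefficients: c = (1/2, -3/4). The projection is proj_W(v) = U c.
Check: (v - proj_W(v)) · u_1 = 0  (should be 0).
Check: (v - proj_W(v)) · u_2 = 0  (should be 0).
Result: proj_W(v) = (-1/2, -1, 0, -1/2).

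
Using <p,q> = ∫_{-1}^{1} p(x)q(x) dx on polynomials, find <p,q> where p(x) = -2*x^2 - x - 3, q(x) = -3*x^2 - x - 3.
<p,q> = 466/15

Expand the product: p(x)·q(x) = 6*x^4 + 5*x^3 + 16*x^2 + 6*x + 9.
∫_{-1}^{1} of each monomial x^k gives [2/(k+1) if k even, 0 if k odd]. Integrating term-by-term (or equivalently evaluating the antiderivative F(x) = 6*x^5/5 + 5*x^4/4 + 16*x^3/3 + 3*x^2 + 9*x at the endpoints):
  F(1) − F(−1) = 1187/60 − (-677/60) = 466/15.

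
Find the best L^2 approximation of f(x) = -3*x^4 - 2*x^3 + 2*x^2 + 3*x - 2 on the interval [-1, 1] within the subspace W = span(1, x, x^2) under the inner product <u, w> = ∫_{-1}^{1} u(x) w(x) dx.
g(x) = -4*x^2/7 + 9*x/5 - 61/35

The best approximation g ∈ W is the orthogonal projection of f onto W. Writing g = a_0 + a_1 x + a_2 x^2, the coefficients solve the normal equations G · a = b where
  G_{ij} = <φ_i, φ_j> and b_i = <f, φ_i>, with φ_0 = 1, φ_1 = x, φ_2 = x^2.
G =
  [2, 0, 2/3]
  [0, 2/3, 0]
  [2/3, 0, 2/5],
b = (-58/15, 6/5, -146/105).
Solving gives a_0 = -61/35, a_1 = 9/5, a_2 = -4/7, so
  g(x) = -4*x^2/7 + 9*x/5 - 61/35.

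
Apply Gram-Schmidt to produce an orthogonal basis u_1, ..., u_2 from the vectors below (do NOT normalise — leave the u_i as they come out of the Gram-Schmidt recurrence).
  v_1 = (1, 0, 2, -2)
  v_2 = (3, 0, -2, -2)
Orthogonal basis:
  u_1 = (1, 0, 2, -2)
  u_2 = (8/3, 0, -8/3, -4/3)

Apply the Gram-Schmidt recurrence
  u_1 = v_1
  u_i = v_i − Σ_{j<i} ((v_i · u_j) / (u_j · u_j)) · u_j.

Step by step this gives:
  u_1 = (1, 0, 2, -2)
  u_2 = (8/3, 0, -8/3, -4/3)

Orthogonality check:
  u_2 · u_1 = 0 (should be 0)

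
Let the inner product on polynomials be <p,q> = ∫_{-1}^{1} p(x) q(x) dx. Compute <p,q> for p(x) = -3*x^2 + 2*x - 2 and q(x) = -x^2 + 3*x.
<p,q> = 98/15

Expand the product: p(x)·q(x) = 3*x^4 - 11*x^3 + 8*x^2 - 6*x.
∫_{-1}^{1} of each monomial x^k gives [2/(k+1) if k even, 0 if k odd]. Integrating term-by-term (or equivalently evaluating the antiderivative F(x) = 3*x^5/5 - 11*x^4/4 + 8*x^3/3 - 3*x^2 at the endpoints):
  F(1) − F(−1) = -149/60 − (-541/60) = 98/15.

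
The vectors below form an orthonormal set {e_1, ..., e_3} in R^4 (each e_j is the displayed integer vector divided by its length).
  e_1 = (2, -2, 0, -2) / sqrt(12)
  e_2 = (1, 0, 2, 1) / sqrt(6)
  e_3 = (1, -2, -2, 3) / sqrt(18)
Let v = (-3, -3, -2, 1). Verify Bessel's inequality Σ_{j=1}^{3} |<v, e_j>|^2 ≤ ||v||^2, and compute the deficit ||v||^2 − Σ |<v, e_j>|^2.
Σ |<v, e_j>|^2 = 107/9; ||v||^2 = 23; deficit = 100/9

Write each e_j = u_j / sqrt(<u_j, u_j>) where u_j is the displayed integer vector. Then <v, e_j> = <v, u_j> / sqrt(<u_j, u_j>), so |<v, e_j>|^2 = <v, u_j>^2 / <u_j, u_j>.
Coefficients: <v, e_1> = -2/sqrt(12), <v, e_2> = -6/sqrt(6), <v, e_3> = 10/sqrt(18).
Square and sum: Σ |<v, e_j>|^2 = 107/9.
Compute ||v||^2 = v·v = 23.
Deficit = 23 − 107/9 = 100/9 ≥ 0, confirming Bessel's inequality. (The deficit equals ||v − Σ <v,e_j> e_j||^2, the squared distance from v to span{e_j}.)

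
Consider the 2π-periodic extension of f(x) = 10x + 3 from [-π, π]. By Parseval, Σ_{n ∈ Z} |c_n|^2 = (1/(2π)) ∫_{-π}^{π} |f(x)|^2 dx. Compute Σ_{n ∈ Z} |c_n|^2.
Σ |c_n|^2 = 100π^2/3 + 9

Expand and integrate term by term over [-π, π]:
  ∫ (10x)^2 dx = 100·(2π^3/3); ∫ 2·10·(3)·x dx = 0 (odd integrand); ∫ 3^2 dx = 9·2π.
So (1/(2π)) ∫_{-π}^{π} (10x + 3)^2 dx = 100π^2/3 + 9 = 100π^2/3 + 9.
Parseval ⇒ Σ |c_n|^2 = 100π^2/3 + 9.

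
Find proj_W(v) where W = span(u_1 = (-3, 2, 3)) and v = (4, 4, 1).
proj_W(v) = (3/22, -1/11, -3/22)

Set up U = [u_1 | ... | u_1] ∈ R^(3×1). The projector onto W = col(U) is P = U (U^T U)^(-1) U^T.
Compute U^T U =
  [22],
and U^T v = (-1).
Solve U^T U · c = U^T v for the coefficients: c = (-1/22). The projection is proj_W(v) = U c.
Check: (v - proj_W(v)) · u_1 = 0  (should be 0).
Result: proj_W(v) = (3/22, -1/11, -3/22).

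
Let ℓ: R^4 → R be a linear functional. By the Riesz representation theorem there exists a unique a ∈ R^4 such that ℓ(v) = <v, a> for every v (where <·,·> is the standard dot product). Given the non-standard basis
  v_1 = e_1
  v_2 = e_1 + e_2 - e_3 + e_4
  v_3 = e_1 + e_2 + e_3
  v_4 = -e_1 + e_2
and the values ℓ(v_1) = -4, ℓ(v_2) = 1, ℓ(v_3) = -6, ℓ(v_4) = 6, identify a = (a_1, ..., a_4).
a = (-4, 2, -4, -1)

Write a = (a_1, ..., a_4) in the standard basis. For each basis vector v_i, ℓ(v_i) = <v_i, a> is a linear equation in the a_j's. Collect the n equations into a matrix system V a = ℓ, where row i of V is v_i (expressed in the standard basis). Since V is invertible (lower-triangular with 1s on the diagonal, up to permutation), solve by back-substitution:
  V =
[[1, 0, 0, 0],
 [1, 1, -1, 1],
 [1, 1, 1, 0],
 [-1, 1, 0, 0]]
  V a = (-4, 1, -6, 6)
Solving gives a = (-4, 2, -4, -1).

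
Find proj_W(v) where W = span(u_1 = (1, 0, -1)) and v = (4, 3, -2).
proj_W(v) = (3, 0, -3)

Set up U = [u_1 | ... | u_1] ∈ R^(3×1). The projector onto W = col(U) is P = U (U^T U)^(-1) U^T.
Compute U^T U =
  [2],
and U^T v = (6).
Solve U^T U · c = U^T v for the coefficients: c = (3). The projection is proj_W(v) = U c.
Check: (v - proj_W(v)) · u_1 = 0  (should be 0).
Result: proj_W(v) = (3, 0, -3).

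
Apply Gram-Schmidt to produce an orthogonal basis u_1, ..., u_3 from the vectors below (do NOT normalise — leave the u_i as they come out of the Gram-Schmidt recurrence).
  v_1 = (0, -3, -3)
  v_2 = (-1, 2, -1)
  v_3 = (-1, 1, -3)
Orthogonal basis:
  u_1 = (0, -3, -3)
  u_2 = (-1, 3/2, -3/2)
  u_3 = (3/11, 1/11, -1/11)

Apply the Gram-Schmidt recurrence
  u_1 = v_1
  u_i = v_i − Σ_{j<i} ((v_i · u_j) / (u_j · u_j)) · u_j.

Step by step this gives:
  u_1 = (0, -3, -3)
  u_2 = (-1, 3/2, -3/2)
  u_3 = (3/11, 1/11, -1/11)

Orthogonality check:
  u_2 · u_1 = 0 (should be 0)
  u_3 · u_1 = 0 (should be 0)
  u_3 · u_2 = 0 (should be 0)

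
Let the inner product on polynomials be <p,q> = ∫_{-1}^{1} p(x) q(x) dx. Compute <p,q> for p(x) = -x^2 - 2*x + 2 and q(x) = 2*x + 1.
<p,q> = 2/3

Expand the product: p(x)·q(x) = -2*x^3 - 5*x^2 + 2*x + 2.
∫_{-1}^{1} of each monomial x^k gives [2/(k+1) if k even, 0 if k odd]. Integrating term-by-term (or equivalently evaluating the antiderivative F(x) = -x^4/2 - 5*x^3/3 + x^2 + 2*x at the endpoints):
  F(1) − F(−1) = 5/6 − (1/6) = 2/3.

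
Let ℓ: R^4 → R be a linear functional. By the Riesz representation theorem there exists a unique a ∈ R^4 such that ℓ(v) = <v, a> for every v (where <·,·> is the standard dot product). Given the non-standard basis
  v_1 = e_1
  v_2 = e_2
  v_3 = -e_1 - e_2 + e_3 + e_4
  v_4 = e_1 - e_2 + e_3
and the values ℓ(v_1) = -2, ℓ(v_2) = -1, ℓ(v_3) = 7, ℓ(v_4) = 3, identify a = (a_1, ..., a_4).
a = (-2, -1, 4, 0)

Write a = (a_1, ..., a_4) in the standard basis. For each basis vector v_i, ℓ(v_i) = <v_i, a> is a linear equation in the a_j's. Collect the n equations into a matrix system V a = ℓ, where row i of V is v_i (expressed in the standard basis). Since V is invertible (lower-triangular with 1s on the diagonal, up to permutation), solve by back-substitution:
  V =
[[1, 0, 0, 0],
 [0, 1, 0, 0],
 [-1, -1, 1, 1],
 [1, -1, 1, 0]]
  V a = (-2, -1, 7, 3)
Solving gives a = (-2, -1, 4, 0).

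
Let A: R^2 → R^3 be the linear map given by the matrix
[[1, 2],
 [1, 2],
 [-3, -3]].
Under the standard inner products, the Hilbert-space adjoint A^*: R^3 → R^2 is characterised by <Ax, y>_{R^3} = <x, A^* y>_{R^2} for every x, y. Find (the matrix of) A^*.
A^* = A^T =
[[1, 1, -3],
 [2, 2, -3]]

For real matrices with standard dot products, the defining identity <Ax, y> = <x, A^* y> gives (Ax)^T y = x^T (A^*) y, i.e. x^T A^T y = x^T (A^*) y. Since this holds for all x, y, we must have A^* = A^T. Therefore
A^* =
[[1, 1, -3],
 [2, 2, -3]].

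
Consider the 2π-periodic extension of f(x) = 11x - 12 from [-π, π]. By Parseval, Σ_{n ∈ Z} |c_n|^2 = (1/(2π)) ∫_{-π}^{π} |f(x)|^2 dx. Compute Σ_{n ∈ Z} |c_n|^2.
Σ |c_n|^2 = 121π^2/3 + 144

Expand and integrate term by term over [-π, π]:
  ∫ (11x)^2 dx = 121·(2π^3/3); ∫ 2·11·(-12)·x dx = 0 (odd integrand); ∫ (-12)^2 dx = 144·2π.
So (1/(2π)) ∫_{-π}^{π} (11x - 12)^2 dx = 121π^2/3 + 144 = 121π^2/3 + 144.
Parseval ⇒ Σ |c_n|^2 = 121π^2/3 + 144.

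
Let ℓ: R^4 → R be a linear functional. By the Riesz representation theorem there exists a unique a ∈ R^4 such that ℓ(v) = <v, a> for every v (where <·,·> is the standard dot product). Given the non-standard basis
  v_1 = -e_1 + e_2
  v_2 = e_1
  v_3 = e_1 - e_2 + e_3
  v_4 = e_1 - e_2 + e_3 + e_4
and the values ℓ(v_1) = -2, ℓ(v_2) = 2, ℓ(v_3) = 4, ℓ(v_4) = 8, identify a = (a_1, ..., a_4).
a = (2, 0, 2, 4)

Write a = (a_1, ..., a_4) in the standard basis. For each basis vector v_i, ℓ(v_i) = <v_i, a> is a linear equation in the a_j's. Collect the n equations into a matrix system V a = ℓ, where row i of V is v_i (expressed in the standard basis). Since V is invertible (lower-triangular with 1s on the diagonal, up to permutation), solve by back-substitution:
  V =
[[-1, 1, 0, 0],
 [1, 0, 0, 0],
 [1, -1, 1, 0],
 [1, -1, 1, 1]]
  V a = (-2, 2, 4, 8)
Solving gives a = (2, 0, 2, 4).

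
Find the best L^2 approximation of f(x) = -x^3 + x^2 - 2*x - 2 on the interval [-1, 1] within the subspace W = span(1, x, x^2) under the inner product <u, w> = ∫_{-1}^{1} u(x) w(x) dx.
g(x) = x^2 - 13*x/5 - 2

The best approximation g ∈ W is the orthogonal projection of f onto W. Writing g = a_0 + a_1 x + a_2 x^2, the coefficients solve the normal equations G · a = b where
  G_{ij} = <φ_i, φ_j> and b_i = <f, φ_i>, with φ_0 = 1, φ_1 = x, φ_2 = x^2.
G =
  [2, 0, 2/3]
  [0, 2/3, 0]
  [2/3, 0, 2/5],
b = (-10/3, -26/15, -14/15).
Solving gives a_0 = -2, a_1 = -13/5, a_2 = 1, so
  g(x) = x^2 - 13*x/5 - 2.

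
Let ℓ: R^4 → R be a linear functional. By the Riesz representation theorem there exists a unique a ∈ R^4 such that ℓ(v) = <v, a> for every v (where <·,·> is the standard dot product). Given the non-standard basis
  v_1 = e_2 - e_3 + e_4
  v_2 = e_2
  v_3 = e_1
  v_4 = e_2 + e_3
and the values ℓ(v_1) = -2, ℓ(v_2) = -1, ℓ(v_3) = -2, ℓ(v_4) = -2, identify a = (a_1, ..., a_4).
a = (-2, -1, -1, -2)

Write a = (a_1, ..., a_4) in the standard basis. For each basis vector v_i, ℓ(v_i) = <v_i, a> is a linear equation in the a_j's. Collect the n equations into a matrix system V a = ℓ, where row i of V is v_i (expressed in the standard basis). Since V is invertible (lower-triangular with 1s on the diagonal, up to permutation), solve by back-substitution:
  V =
[[0, 1, -1, 1],
 [0, 1, 0, 0],
 [1, 0, 0, 0],
 [0, 1, 1, 0]]
  V a = (-2, -1, -2, -2)
Solving gives a = (-2, -1, -1, -2).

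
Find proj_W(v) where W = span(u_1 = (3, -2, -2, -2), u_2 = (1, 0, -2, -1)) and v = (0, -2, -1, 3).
proj_W(v) = (2/15, -2/5, 8/15, 1/15)

Set up U = [u_1 | ... | u_2] ∈ R^(4×2). The projector onto W = col(U) is P = U (U^T U)^(-1) U^T.
Compute U^T U =
  [21, 9]
  [9, 6],
and U^T v = (0, -1).
Solve U^T U · c = U^T v for the coefficients: c = (1/5, -7/15). The projection is proj_W(v) = U c.
Check: (v - proj_W(v)) · u_1 = 0  (should be 0).
Check: (v - proj_W(v)) · u_2 = 0  (should be 0).
Result: proj_W(v) = (2/15, -2/5, 8/15, 1/15).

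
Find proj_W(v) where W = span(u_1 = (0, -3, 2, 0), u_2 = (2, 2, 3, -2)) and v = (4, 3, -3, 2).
proj_W(v) = (2/21, 971/273, -197/91, -2/21)

Set up U = [u_1 | ... | u_2] ∈ R^(4×2). The projector onto W = col(U) is P = U (U^T U)^(-1) U^T.
Compute U^T U =
  [13, 0]
  [0, 21],
and U^T v = (-15, 1).
Solve U^T U · c = U^T v for the coefficients: c = (-15/13, 1/21). The projection is proj_W(v) = U c.
Check: (v - proj_W(v)) · u_1 = 0  (should be 0).
Check: (v - proj_W(v)) · u_2 = 0  (should be 0).
Result: proj_W(v) = (2/21, 971/273, -197/91, -2/21).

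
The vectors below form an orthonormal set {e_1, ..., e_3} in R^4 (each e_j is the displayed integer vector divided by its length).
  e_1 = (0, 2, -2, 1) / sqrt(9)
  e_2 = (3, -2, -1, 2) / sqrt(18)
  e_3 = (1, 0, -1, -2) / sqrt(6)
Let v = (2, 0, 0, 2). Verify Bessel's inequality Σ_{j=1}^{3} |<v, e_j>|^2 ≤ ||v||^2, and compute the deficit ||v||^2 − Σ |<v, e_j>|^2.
Σ |<v, e_j>|^2 = 20/3; ||v||^2 = 8; deficit = 4/3

Write each e_j = u_j / sqrt(<u_j, u_j>) where u_j is the displayed integer vector. Then <v, e_j> = <v, u_j> / sqrt(<u_j, u_j>), so |<v, e_j>|^2 = <v, u_j>^2 / <u_j, u_j>.
Coefficients: <v, e_1> = 2/sqrt(9), <v, e_2> = 10/sqrt(18), <v, e_3> = -2/sqrt(6).
Square and sum: Σ |<v, e_j>|^2 = 20/3.
Compute ||v||^2 = v·v = 8.
Deficit = 8 − 20/3 = 4/3 ≥ 0, confirming Bessel's inequality. (The deficit equals ||v − Σ <v,e_j> e_j||^2, the squared distance from v to span{e_j}.)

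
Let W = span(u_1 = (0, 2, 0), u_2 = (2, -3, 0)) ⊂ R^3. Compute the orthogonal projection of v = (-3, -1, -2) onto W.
proj_W(v) = (-3, -1, 0)

Set up U = [u_1 | ... | u_2] ∈ R^(3×2). The projector onto W = col(U) is P = U (U^T U)^(-1) U^T.
Compute U^T U =
  [4, -6]
  [-6, 13],
and U^T v = (-2, -3).
Solve U^T U · c = U^T v for the coefficients: c = (-11/4, -3/2). The projection is proj_W(v) = U c.
Check: (v - proj_W(v)) · u_1 = 0  (should be 0).
Check: (v - proj_W(v)) · u_2 = 0  (should be 0).
Result: proj_W(v) = (-3, -1, 0).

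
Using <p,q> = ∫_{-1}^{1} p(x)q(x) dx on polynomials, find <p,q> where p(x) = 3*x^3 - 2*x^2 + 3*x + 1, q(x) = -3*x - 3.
<p,q> = -58/5

Expand the product: p(x)·q(x) = -9*x^4 - 3*x^3 - 3*x^2 - 12*x - 3.
∫_{-1}^{1} of each monomial x^k gives [2/(k+1) if k even, 0 if k odd]. Integrating term-by-term (or equivalently evaluating the antiderivative F(x) = -9*x^5/5 - 3*x^4/4 - x^3 - 6*x^2 - 3*x at the endpoints):
  F(1) − F(−1) = -251/20 − (-19/20) = -58/5.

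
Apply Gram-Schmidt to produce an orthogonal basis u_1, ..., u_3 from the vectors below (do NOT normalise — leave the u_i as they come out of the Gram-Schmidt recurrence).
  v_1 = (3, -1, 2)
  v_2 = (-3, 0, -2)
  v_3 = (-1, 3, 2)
Orthogonal basis:
  u_1 = (3, -1, 2)
  u_2 = (-3/14, -13/14, -1/7)
  u_3 = (-16/13, 0, 24/13)

Apply the Gram-Schmidt recurrence
  u_1 = v_1
  u_i = v_i − Σ_{j<i} ((v_i · u_j) / (u_j · u_j)) · u_j.

Step by step this gives:
  u_1 = (3, -1, 2)
  u_2 = (-3/14, -13/14, -1/7)
  u_3 = (-16/13, 0, 24/13)

Orthogonality check:
  u_2 · u_1 = 0 (should be 0)
  u_3 · u_1 = 0 (should be 0)
  u_3 · u_2 = 0 (should be 0)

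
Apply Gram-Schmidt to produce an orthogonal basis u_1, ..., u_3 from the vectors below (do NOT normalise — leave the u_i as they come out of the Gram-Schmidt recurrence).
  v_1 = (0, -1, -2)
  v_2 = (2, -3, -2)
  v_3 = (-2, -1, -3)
Orthogonal basis:
  u_1 = (0, -1, -2)
  u_2 = (2, -8/5, 4/5)
  u_3 = (-2/3, -2/3, 1/3)

Apply the Gram-Schmidt recurrence
  u_1 = v_1
  u_i = v_i − Σ_{j<i} ((v_i · u_j) / (u_j · u_j)) · u_j.

Step by step this gives:
  u_1 = (0, -1, -2)
  u_2 = (2, -8/5, 4/5)
  u_3 = (-2/3, -2/3, 1/3)

Orthogonality check:
  u_2 · u_1 = 0 (should be 0)
  u_3 · u_1 = 0 (should be 0)
  u_3 · u_2 = 0 (should be 0)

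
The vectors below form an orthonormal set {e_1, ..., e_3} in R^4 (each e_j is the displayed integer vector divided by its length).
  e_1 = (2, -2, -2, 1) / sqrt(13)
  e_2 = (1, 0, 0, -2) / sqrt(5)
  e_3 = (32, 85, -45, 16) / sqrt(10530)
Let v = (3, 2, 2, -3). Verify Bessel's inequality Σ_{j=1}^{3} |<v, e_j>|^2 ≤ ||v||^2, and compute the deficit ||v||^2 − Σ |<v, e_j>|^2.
Σ |<v, e_j>|^2 = 1594/81; ||v||^2 = 26; deficit = 512/81

Write each e_j = u_j / sqrt(<u_j, u_j>) where u_j is the displayed integer vector. Then <v, e_j> = <v, u_j> / sqrt(<u_j, u_j>), so |<v, e_j>|^2 = <v, u_j>^2 / <u_j, u_j>.
Coefficients: <v, e_1> = -5/sqrt(13), <v, e_2> = 9/sqrt(5), <v, e_3> = 128/sqrt(10530).
Square and sum: Σ |<v, e_j>|^2 = 1594/81.
Compute ||v||^2 = v·v = 26.
Deficit = 26 − 1594/81 = 512/81 ≥ 0, confirming Bessel's inequality. (The deficit equals ||v − Σ <v,e_j> e_j||^2, the squared distance from v to span{e_j}.)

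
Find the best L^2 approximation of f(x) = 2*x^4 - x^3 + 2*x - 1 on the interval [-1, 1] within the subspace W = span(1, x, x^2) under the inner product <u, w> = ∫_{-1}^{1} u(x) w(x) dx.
g(x) = 12*x^2/7 + 7*x/5 - 41/35

The best approximation g ∈ W is the orthogonal projection of f onto W. Writing g = a_0 + a_1 x + a_2 x^2, the coefficients solve the normal equations G · a = b where
  G_{ij} = <φ_i, φ_j> and b_i = <f, φ_i>, with φ_0 = 1, φ_1 = x, φ_2 = x^2.
G =
  [2, 0, 2/3]
  [0, 2/3, 0]
  [2/3, 0, 2/5],
b = (-6/5, 14/15, -2/21).
Solving gives a_0 = -41/35, a_1 = 7/5, a_2 = 12/7, so
  g(x) = 12*x^2/7 + 7*x/5 - 41/35.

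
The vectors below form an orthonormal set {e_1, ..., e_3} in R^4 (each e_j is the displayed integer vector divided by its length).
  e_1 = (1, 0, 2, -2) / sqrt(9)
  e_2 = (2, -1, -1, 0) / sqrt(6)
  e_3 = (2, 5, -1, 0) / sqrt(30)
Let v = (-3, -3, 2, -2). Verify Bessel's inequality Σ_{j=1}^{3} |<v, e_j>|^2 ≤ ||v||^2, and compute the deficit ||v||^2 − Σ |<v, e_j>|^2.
Σ |<v, e_j>|^2 = 1106/45; ||v||^2 = 26; deficit = 64/45

Write each e_j = u_j / sqrt(<u_j, u_j>) where u_j is the displayed integer vector. Then <v, e_j> = <v, u_j> / sqrt(<u_j, u_j>), so |<v, e_j>|^2 = <v, u_j>^2 / <u_j, u_j>.
Coefficients: <v, e_1> = 5/sqrt(9), <v, e_2> = -5/sqrt(6), <v, e_3> = -23/sqrt(30).
Square and sum: Σ |<v, e_j>|^2 = 1106/45.
Compute ||v||^2 = v·v = 26.
Deficit = 26 − 1106/45 = 64/45 ≥ 0, confirming Bessel's inequality. (The deficit equals ||v − Σ <v,e_j> e_j||^2, the squared distance from v to span{e_j}.)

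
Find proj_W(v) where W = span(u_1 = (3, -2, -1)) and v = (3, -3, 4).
proj_W(v) = (33/14, -11/7, -11/14)

Set up U = [u_1 | ... | u_1] ∈ R^(3×1). The projector onto W = col(U) is P = U (U^T U)^(-1) U^T.
Compute U^T U =
  [14],
and U^T v = (11).
Solve U^T U · c = U^T v for the coefficients: c = (11/14). The projection is proj_W(v) = U c.
Check: (v - proj_W(v)) · u_1 = 0  (should be 0).
Result: proj_W(v) = (33/14, -11/7, -11/14).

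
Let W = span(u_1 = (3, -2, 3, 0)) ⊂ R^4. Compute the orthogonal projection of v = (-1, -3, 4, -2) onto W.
proj_W(v) = (45/22, -15/11, 45/22, 0)

Set up U = [u_1 | ... | u_1] ∈ R^(4×1). The projector onto W = col(U) is P = U (U^T U)^(-1) U^T.
Compute U^T U =
  [22],
and U^T v = (15).
Solve U^T U · c = U^T v for the coefficients: c = (15/22). The projection is proj_W(v) = U c.
Check: (v - proj_W(v)) · u_1 = 0  (should be 0).
Result: proj_W(v) = (45/22, -15/11, 45/22, 0).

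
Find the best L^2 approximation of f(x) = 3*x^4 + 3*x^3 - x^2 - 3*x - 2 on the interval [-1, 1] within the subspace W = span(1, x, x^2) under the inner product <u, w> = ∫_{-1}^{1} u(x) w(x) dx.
g(x) = 11*x^2/7 - 6*x/5 - 79/35

The best approximation g ∈ W is the orthogonal projection of f onto W. Writing g = a_0 + a_1 x + a_2 x^2, the coefficients solve the normal equations G · a = b where
  G_{ij} = <φ_i, φ_j> and b_i = <f, φ_i>, with φ_0 = 1, φ_1 = x, φ_2 = x^2.
G =
  [2, 0, 2/3]
  [0, 2/3, 0]
  [2/3, 0, 2/5],
b = (-52/15, -4/5, -92/105).
Solving gives a_0 = -79/35, a_1 = -6/5, a_2 = 11/7, so
  g(x) = 11*x^2/7 - 6*x/5 - 79/35.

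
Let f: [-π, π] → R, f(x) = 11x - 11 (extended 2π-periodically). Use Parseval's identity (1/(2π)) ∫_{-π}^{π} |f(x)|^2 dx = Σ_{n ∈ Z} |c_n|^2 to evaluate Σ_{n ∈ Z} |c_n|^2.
Σ |c_n|^2 = 121π^2/3 + 121

Expand and integrate term by term over [-π, π]:
  ∫ (11x)^2 dx = 121·(2π^3/3); ∫ 2·11·(-11)·x dx = 0 (odd integrand); ∫ (-11)^2 dx = 121·2π.
So (1/(2π)) ∫_{-π}^{π} (11x - 11)^2 dx = 121π^2/3 + 121 = 121π^2/3 + 121.
Parseval ⇒ Σ |c_n|^2 = 121π^2/3 + 121.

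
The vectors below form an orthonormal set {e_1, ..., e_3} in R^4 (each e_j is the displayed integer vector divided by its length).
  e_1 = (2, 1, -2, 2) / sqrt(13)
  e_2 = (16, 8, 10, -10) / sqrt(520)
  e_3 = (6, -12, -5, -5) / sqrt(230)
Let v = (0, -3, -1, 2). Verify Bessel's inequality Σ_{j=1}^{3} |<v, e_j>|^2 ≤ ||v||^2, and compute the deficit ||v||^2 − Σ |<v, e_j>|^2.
Σ |<v, e_j>|^2 = 241/23; ||v||^2 = 14; deficit = 81/23

Write each e_j = u_j / sqrt(<u_j, u_j>) where u_j is the displayed integer vector. Then <v, e_j> = <v, u_j> / sqrt(<u_j, u_j>), so |<v, e_j>|^2 = <v, u_j>^2 / <u_j, u_j>.
Coefficients: <v, e_1> = 3/sqrt(13), <v, e_2> = -54/sqrt(520), <v, e_3> = 31/sqrt(230).
Square and sum: Σ |<v, e_j>|^2 = 241/23.
Compute ||v||^2 = v·v = 14.
Deficit = 14 − 241/23 = 81/23 ≥ 0, confirming Bessel's inequality. (The deficit equals ||v − Σ <v,e_j> e_j||^2, the squared distance from v to span{e_j}.)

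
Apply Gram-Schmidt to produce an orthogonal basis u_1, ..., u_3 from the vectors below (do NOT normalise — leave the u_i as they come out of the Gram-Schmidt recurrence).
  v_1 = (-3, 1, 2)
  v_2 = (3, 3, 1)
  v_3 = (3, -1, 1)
Orthogonal basis:
  u_1 = (-3, 1, 2)
  u_2 = (15/7, 23/7, 11/7)
  u_3 = (18/25, -162/125, 216/125)

Apply the Gram-Schmidt recurrence
  u_1 = v_1
  u_i = v_i − Σ_{j<i} ((v_i · u_j) / (u_j · u_j)) · u_j.

Step by step this gives:
  u_1 = (-3, 1, 2)
  u_2 = (15/7, 23/7, 11/7)
  u_3 = (18/25, -162/125, 216/125)

Orthogonality check:
  u_2 · u_1 = 0 (should be 0)
  u_3 · u_1 = 0 (should be 0)
  u_3 · u_2 = 0 (should be 0)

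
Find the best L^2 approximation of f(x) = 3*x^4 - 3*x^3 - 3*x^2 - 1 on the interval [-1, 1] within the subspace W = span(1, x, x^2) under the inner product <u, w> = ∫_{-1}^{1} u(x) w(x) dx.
g(x) = -3*x^2/7 - 9*x/5 - 44/35

The best approximation g ∈ W is the orthogonal projection of f onto W. Writing g = a_0 + a_1 x + a_2 x^2, the coefficients solve the normal equations G · a = b where
  G_{ij} = <φ_i, φ_j> and b_i = <f, φ_i>, with φ_0 = 1, φ_1 = x, φ_2 = x^2.
G =
  [2, 0, 2/3]
  [0, 2/3, 0]
  [2/3, 0, 2/5],
b = (-14/5, -6/5, -106/105).
Solving gives a_0 = -44/35, a_1 = -9/5, a_2 = -3/7, so
  g(x) = -3*x^2/7 - 9*x/5 - 44/35.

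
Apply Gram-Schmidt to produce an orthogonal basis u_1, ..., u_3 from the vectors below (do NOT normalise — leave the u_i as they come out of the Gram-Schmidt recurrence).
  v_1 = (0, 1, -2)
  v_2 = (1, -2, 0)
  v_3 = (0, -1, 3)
Orthogonal basis:
  u_1 = (0, 1, -2)
  u_2 = (1, -8/5, -4/5)
  u_3 = (4/21, 2/21, 1/21)

Apply the Gram-Schmidt recurrence
  u_1 = v_1
  u_i = v_i − Σ_{j<i} ((v_i · u_j) / (u_j · u_j)) · u_j.

Step by step this gives:
  u_1 = (0, 1, -2)
  u_2 = (1, -8/5, -4/5)
  u_3 = (4/21, 2/21, 1/21)

Orthogonality check:
  u_2 · u_1 = 0 (should be 0)
  u_3 · u_1 = 0 (should be 0)
  u_3 · u_2 = 0 (should be 0)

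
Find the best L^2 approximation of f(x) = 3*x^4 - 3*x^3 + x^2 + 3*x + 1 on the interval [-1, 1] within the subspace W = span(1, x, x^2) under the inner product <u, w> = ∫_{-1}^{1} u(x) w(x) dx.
g(x) = 25*x^2/7 + 6*x/5 + 26/35

The best approximation g ∈ W is the orthogonal projection of f onto W. Writing g = a_0 + a_1 x + a_2 x^2, the coefficients solve the normal equations G · a = b where
  G_{ij} = <φ_i, φ_j> and b_i = <f, φ_i>, with φ_0 = 1, φ_1 = x, φ_2 = x^2.
G =
  [2, 0, 2/3]
  [0, 2/3, 0]
  [2/3, 0, 2/5],
b = (58/15, 4/5, 202/105).
Solving gives a_0 = 26/35, a_1 = 6/5, a_2 = 25/7, so
  g(x) = 25*x^2/7 + 6*x/5 + 26/35.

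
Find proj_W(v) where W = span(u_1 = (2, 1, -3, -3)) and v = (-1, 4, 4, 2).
proj_W(v) = (-32/23, -16/23, 48/23, 48/23)

Set up U = [u_1 | ... | u_1] ∈ R^(4×1). The projector onto W = col(U) is P = U (U^T U)^(-1) U^T.
Compute U^T U =
  [23],
and U^T v = (-16).
Solve U^T U · c = U^T v for the coefficients: c = (-16/23). The projection is proj_W(v) = U c.
Check: (v - proj_W(v)) · u_1 = 0  (should be 0).
Result: proj_W(v) = (-32/23, -16/23, 48/23, 48/23).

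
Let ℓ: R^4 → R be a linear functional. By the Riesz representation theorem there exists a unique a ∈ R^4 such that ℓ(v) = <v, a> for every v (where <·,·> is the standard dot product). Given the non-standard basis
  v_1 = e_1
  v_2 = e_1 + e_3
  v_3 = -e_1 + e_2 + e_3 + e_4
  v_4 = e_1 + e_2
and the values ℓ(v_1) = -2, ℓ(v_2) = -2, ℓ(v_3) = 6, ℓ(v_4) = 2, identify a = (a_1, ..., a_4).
a = (-2, 4, 0, 0)

Write a = (a_1, ..., a_4) in the standard basis. For each basis vector v_i, ℓ(v_i) = <v_i, a> is a linear equation in the a_j's. Collect the n equations into a matrix system V a = ℓ, where row i of V is v_i (expressed in the standard basis). Since V is invertible (lower-triangular with 1s on the diagonal, up to permutation), solve by back-substitution:
  V =
[[1, 0, 0, 0],
 [1, 0, 1, 0],
 [-1, 1, 1, 1],
 [1, 1, 0, 0]]
  V a = (-2, -2, 6, 2)
Solving gives a = (-2, 4, 0, 0).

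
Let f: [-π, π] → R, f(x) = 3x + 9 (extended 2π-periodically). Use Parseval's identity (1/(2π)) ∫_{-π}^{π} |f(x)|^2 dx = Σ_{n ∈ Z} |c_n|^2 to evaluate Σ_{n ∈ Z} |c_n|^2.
Σ |c_n|^2 = 3π^2 + 81

Expand and integrate term by term over [-π, π]:
  ∫ (3x)^2 dx = 9·(2π^3/3); ∫ 2·3·(9)·x dx = 0 (odd integrand); ∫ 9^2 dx = 81·2π.
So (1/(2π)) ∫_{-π}^{π} (3x + 9)^2 dx = 9π^2/3 + 81 = 3π^2 + 81.
Parseval ⇒ Σ |c_n|^2 = 3π^2 + 81.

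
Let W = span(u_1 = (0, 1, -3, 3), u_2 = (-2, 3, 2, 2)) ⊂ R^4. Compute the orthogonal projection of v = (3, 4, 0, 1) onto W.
proj_W(v) = (-131/195, 86/65, -107/390, 631/390)

Set up U = [u_1 | ... | u_2] ∈ R^(4×2). The projector onto W = col(U) is P = U (U^T U)^(-1) U^T.
Compute U^T U =
  [19, 3]
  [3, 21],
and U^T v = (7, 8).
Solve U^T U · c = U^T v for the coefficients: c = (41/130, 131/390). The projection is proj_W(v) = U c.
Check: (v - proj_W(v)) · u_1 = 0  (should be 0).
Check: (v - proj_W(v)) · u_2 = 0  (should be 0).
Result: proj_W(v) = (-131/195, 86/65, -107/390, 631/390).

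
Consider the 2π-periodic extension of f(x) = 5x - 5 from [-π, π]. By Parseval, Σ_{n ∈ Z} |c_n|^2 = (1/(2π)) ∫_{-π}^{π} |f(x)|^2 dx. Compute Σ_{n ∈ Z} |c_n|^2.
Σ |c_n|^2 = 25π^2/3 + 25

Expand and integrate term by term over [-π, π]:
  ∫ (5x)^2 dx = 25·(2π^3/3); ∫ 2·5·(-5)·x dx = 0 (odd integrand); ∫ (-5)^2 dx = 25·2π.
So (1/(2π)) ∫_{-π}^{π} (5x - 5)^2 dx = 25π^2/3 + 25 = 25π^2/3 + 25.
Parseval ⇒ Σ |c_n|^2 = 25π^2/3 + 25.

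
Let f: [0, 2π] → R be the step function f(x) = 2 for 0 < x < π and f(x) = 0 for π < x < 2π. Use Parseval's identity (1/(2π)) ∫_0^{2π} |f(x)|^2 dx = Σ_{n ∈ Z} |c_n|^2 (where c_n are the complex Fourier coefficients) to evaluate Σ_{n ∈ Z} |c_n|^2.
Σ |c_n|^2 = 2

Parseval equates the L^2 energy of f (normalised by 1/(2π)) with the ℓ^2 sum of its Fourier coefficients: (1/(2π)) ∫_0^{2π} |f|^2 = Σ |c_n|^2.
Compute the left side: (1/(2π)) [∫_0^π 2^2 dx + ∫_π^{2π} 0^2 dx] = (1/(2π)) · (4π + 0π) = (4 + 0)/2 = 2.
So Σ_{n ∈ Z} |c_n|^2 = 2.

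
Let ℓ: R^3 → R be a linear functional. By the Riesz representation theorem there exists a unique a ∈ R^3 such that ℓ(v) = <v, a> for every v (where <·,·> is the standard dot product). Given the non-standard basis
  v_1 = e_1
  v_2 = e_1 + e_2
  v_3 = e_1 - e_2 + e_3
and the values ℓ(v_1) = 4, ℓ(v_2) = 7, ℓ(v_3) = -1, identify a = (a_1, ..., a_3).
a = (4, 3, -2)

Write a = (a_1, ..., a_3) in the standard basis. For each basis vector v_i, ℓ(v_i) = <v_i, a> is a linear equation in the a_j's. Collect the n equations into a matrix system V a = ℓ, where row i of V is v_i (expressed in the standard basis). Since V is invertible (lower-triangular with 1s on the diagonal, up to permutation), solve by back-substitution:
  V =
[[1, 0, 0],
 [1, 1, 0],
 [1, -1, 1]]
  V a = (4, 7, -1)
Solving gives a = (4, 3, -2).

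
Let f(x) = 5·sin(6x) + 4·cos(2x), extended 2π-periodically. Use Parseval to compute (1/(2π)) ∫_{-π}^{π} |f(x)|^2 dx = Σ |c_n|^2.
Σ |c_n|^2 = 41/2

Expand |f|^2 and use orthogonality of {sin(nx), cos(mx)} on [-π, π]:
  ∫_{-π}^{π} sin(nx)^2 dx = π, ∫ cos(mx)^2 dx = π, and cross terms integrate to 0.
So ∫_{-π}^{π} f(x)^2 dx = 5^2 · π + 4^2 · π = (25 + 16)π.
Divide by 2π: (25 + 16)/2 = 41/2.
By Parseval, this equals Σ |c_n|^2.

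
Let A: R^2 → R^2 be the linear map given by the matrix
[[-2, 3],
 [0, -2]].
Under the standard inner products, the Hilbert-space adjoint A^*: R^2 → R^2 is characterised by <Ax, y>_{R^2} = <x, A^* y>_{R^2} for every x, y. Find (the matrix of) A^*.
A^* = A^T =
[[-2, 0],
 [3, -2]]

For real matrices with standard dot products, the defining identity <Ax, y> = <x, A^* y> gives (Ax)^T y = x^T (A^*) y, i.e. x^T A^T y = x^T (A^*) y. Since this holds for all x, y, we must have A^* = A^T. Therefore
A^* =
[[-2, 0],
 [3, -2]].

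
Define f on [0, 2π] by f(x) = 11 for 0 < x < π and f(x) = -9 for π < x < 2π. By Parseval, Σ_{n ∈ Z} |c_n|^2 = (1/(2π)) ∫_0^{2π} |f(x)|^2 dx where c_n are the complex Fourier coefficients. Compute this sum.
Σ |c_n|^2 = 101

Parseval equates the L^2 energy of f (normalised by 1/(2π)) with the ℓ^2 sum of its Fourier coefficients: (1/(2π)) ∫_0^{2π} |f|^2 = Σ |c_n|^2.
Compute the left side: (1/(2π)) [∫_0^π 11^2 dx + ∫_π^{2π} (-9)^2 dx] = (1/(2π)) · (121π + 81π) = (121 + 81)/2 = 101.
So Σ_{n ∈ Z} |c_n|^2 = 101.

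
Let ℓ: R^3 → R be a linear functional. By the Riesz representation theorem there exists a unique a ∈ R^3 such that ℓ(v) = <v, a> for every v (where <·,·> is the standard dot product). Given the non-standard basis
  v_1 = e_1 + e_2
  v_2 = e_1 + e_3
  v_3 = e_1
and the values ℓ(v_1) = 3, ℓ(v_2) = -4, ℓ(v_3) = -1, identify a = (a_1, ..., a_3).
a = (-1, 4, -3)

Write a = (a_1, ..., a_3) in the standard basis. For each basis vector v_i, ℓ(v_i) = <v_i, a> is a linear equation in the a_j's. Collect the n equations into a matrix system V a = ℓ, where row i of V is v_i (expressed in the standard basis). Since V is invertible (lower-triangular with 1s on the diagonal, up to permutation), solve by back-substitution:
  V =
[[1, 1, 0],
 [1, 0, 1],
 [1, 0, 0]]
  V a = (3, -4, -1)
Solving gives a = (-1, 4, -3).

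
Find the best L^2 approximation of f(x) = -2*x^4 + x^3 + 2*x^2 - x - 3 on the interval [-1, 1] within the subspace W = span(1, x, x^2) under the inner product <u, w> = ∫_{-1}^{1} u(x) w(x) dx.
g(x) = 2*x^2/7 - 2*x/5 - 99/35

The best approximation g ∈ W is the orthogonal projection of f onto W. Writing g = a_0 + a_1 x + a_2 x^2, the coefficients solve the normal equations G · a = b where
  G_{ij} = <φ_i, φ_j> and b_i = <f, φ_i>, with φ_0 = 1, φ_1 = x, φ_2 = x^2.
G =
  [2, 0, 2/3]
  [0, 2/3, 0]
  [2/3, 0, 2/5],
b = (-82/15, -4/15, -62/35).
Solving gives a_0 = -99/35, a_1 = -2/5, a_2 = 2/7, so
  g(x) = 2*x^2/7 - 2*x/5 - 99/35.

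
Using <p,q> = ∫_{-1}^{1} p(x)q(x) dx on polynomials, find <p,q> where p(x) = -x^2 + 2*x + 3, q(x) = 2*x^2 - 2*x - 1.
<p,q> = -24/5

Expand the product: p(x)·q(x) = -2*x^4 + 6*x^3 + 3*x^2 - 8*x - 3.
∫_{-1}^{1} of each monomial x^k gives [2/(k+1) if k even, 0 if k odd]. Integrating term-by-term (or equivalently evaluating the antiderivative F(x) = -2*x^5/5 + 3*x^4/2 + x^3 - 4*x^2 - 3*x at the endpoints):
  F(1) − F(−1) = -49/10 − (-1/10) = -24/5.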